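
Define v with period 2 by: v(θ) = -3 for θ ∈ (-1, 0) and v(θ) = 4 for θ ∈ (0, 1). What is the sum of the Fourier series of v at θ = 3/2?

θ = 3/2 differs from θ = -1/2 by 1 full period(s), and the series is 2-periodic.
v is continuous at θ = -1/2 with value -3, so the series converges to -3 there.

-3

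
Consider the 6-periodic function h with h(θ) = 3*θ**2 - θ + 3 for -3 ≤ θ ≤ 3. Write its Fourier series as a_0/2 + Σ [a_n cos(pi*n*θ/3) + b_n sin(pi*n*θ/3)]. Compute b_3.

b_3 = 1/3 ∫_{-3}^{3} h(θ) sin(pi*θ) dθ.
Integrating by parts twice (tabular method), an antiderivative of (3*θ**2 - θ + 3) sin(pi*θ) is -3*θ**2*cos(pi*θ)/pi + 6*θ*sin(pi*θ)/pi**2 + θ*cos(pi*θ)/pi - sin(pi*θ)/pi**2 - 3*cos(pi*θ)/pi + 6*cos(pi*θ)/pi**3; evaluating from -3 to 3: ∫_{-3}^{3} (3*θ**2 - θ + 3) sin(pi*θ) dθ = (-6/pi**3 + 27/pi) - (-6/pi**3 + 33/pi) = -6/pi.
Hence b_3 = (1/3)·(-6/pi) = -2/pi.

-2/pi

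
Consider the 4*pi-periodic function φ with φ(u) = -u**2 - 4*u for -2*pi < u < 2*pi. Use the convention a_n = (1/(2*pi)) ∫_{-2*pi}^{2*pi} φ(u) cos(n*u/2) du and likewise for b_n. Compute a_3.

a_3 = (1/(2*pi)) ∫_{-2*pi}^{2*pi} φ(u) cos(3*u/2) du.
Integrating by parts twice (tabular method), an antiderivative of (-u**2 - 4*u) cos(3*u/2) is -2*u**2*sin(3*u/2)/3 - 8*u*sin(3*u/2)/3 - 8*u*cos(3*u/2)/9 + 16*sin(3*u/2)/27 - 16*cos(3*u/2)/9; evaluating from -2*pi to 2*pi: ∫_{-2*pi}^{2*pi} (-u**2 - 4*u) cos(3*u/2) du = (16/9 + 16*pi/9) - (16/9 - 16*pi/9) = 32*pi/9.
Hence a_3 = (1/(2*pi))·(32*pi/9) = 16/9.

16/9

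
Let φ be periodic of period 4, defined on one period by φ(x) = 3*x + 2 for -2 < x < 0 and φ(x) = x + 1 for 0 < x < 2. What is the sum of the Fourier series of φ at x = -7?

2

x = -7 differs from x = 1 by -2 full period(s), and the series is 4-periodic.
φ is continuous at x = 1 with value 2, so the series converges to 2 there.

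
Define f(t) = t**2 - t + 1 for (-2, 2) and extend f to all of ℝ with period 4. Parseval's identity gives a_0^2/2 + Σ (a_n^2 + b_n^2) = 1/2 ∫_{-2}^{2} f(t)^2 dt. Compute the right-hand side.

82/5

1/2 ∫_{-2}^{2} f(t)^2 dt = 1/2 · (164/5) = 82/5.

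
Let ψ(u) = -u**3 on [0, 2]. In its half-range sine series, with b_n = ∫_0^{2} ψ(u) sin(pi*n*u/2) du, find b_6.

4*(-1 + 6*pi**2)/(9*pi**3)

b_6 = ∫_0^{2} (-u**3) sin(3*pi*u) du.
Integrating by parts three times (tabular method), an antiderivative of (-u**3) sin(3*pi*u) is u**3*cos(3*pi*u)/(3*pi) - u**2*sin(3*pi*u)/(3*pi**2) - 2*u*cos(3*pi*u)/(9*pi**3) + 2*sin(3*pi*u)/(27*pi**4); evaluating from 0 to 2: ∫_{0}^{2} (-u**3) sin(3*pi*u) du = (4*(-1 + 6*pi**2)/(9*pi**3)) - (0) = 4*(-1 + 6*pi**2)/(9*pi**3).
Hence b_6 = 4*(-1 + 6*pi**2)/(9*pi**3).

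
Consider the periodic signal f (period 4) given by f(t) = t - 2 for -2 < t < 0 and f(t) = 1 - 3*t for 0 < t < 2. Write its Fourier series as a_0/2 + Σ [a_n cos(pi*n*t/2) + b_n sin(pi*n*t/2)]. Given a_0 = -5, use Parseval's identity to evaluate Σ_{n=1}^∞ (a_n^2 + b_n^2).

Parseval: a_0^2/2 + Σ_{n≥1} (a_n^2+b_n^2) = 1/2 ∫_{-2}^{2} f(t)^2 dt = 49/3.
Subtract a_0^2/2 = 25/2: Σ (a_n^2+b_n^2) = 23/6.

23/6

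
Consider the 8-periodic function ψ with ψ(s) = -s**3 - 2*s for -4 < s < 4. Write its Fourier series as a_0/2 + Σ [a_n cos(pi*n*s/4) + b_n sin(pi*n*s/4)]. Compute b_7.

48*(16 - 147*pi**2)/(343*pi**3)

b_7 = 1/4 ∫_{-4}^{4} ψ(s) sin(7*pi*s/4) ds.
ψ is odd and sin(7*pi*s/4) is odd, so the integrand is even and b_7 = 1/2 ∫_0^{4} ψ(s) sin(7*pi*s/4) ds.
Integrating by parts three times (tabular method), an antiderivative of (-s**3 - 2*s) sin(7*pi*s/4) is 4*s**3*cos(7*pi*s/4)/(7*pi) - 48*s**2*sin(7*pi*s/4)/(49*pi**2) - 384*s*cos(7*pi*s/4)/(343*pi**3) + 8*s*cos(7*pi*s/4)/(7*pi) - 32*sin(7*pi*s/4)/(49*pi**2) + 1536*sin(7*pi*s/4)/(2401*pi**4); evaluating from 0 to 4: ∫_{0}^{4} (-s**3 - 2*s) sin(7*pi*s/4) ds = (96*(16 - 147*pi**2)/(343*pi**3)) - (0) = 96*(16 - 147*pi**2)/(343*pi**3).
Hence b_7 = (1/2)·(96*(16 - 147*pi**2)/(343*pi**3)) = 48*(16 - 147*pi**2)/(343*pi**3).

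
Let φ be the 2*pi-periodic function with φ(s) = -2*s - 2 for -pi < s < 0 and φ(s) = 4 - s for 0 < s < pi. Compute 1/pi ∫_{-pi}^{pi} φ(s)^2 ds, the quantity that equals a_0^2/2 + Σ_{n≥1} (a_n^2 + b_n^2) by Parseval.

1/pi ∫_{-pi}^{pi} φ(s)^2 ds = 1/pi · (pi*(-24*pi + 5*pi**2 + 60)/3) = -8*pi + 5*pi**2/3 + 20.

-8*pi + 5*pi**2/3 + 20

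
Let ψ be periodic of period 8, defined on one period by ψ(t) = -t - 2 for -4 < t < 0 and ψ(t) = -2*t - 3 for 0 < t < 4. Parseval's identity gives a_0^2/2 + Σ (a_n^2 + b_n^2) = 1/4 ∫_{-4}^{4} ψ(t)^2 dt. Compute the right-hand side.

167/3

1/4 ∫_{-4}^{4} ψ(t)^2 dt = 1/4 · (668/3) = 167/3.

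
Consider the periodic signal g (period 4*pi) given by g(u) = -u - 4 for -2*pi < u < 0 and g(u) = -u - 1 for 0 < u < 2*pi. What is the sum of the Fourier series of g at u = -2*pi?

-5/2

At u = -2*pi the one-sided limits are g(-2*pi^-) = -2*pi - 1 and g(-2*pi^+) = -4 + 2*pi.
By Dirichlet's theorem the series converges to their average, [(-2*pi - 1) + (-4 + 2*pi)]/2 = -5/2.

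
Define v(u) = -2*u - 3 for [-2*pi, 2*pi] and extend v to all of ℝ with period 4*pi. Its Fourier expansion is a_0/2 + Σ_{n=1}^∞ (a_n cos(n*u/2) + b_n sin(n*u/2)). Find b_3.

-8/3

b_3 = (1/(2*pi)) ∫_{-2*pi}^{2*pi} v(u) sin(3*u/2) du.
Integrating by parts (boundary term plus one more integral), an antiderivative of (-2*u - 3) sin(3*u/2) is 4*u*cos(3*u/2)/3 - 8*sin(3*u/2)/9 + 2*cos(3*u/2); evaluating from -2*pi to 2*pi: ∫_{-2*pi}^{2*pi} (-2*u - 3) sin(3*u/2) du = (-8*pi/3 - 2) - (-2 + 8*pi/3) = -16*pi/3.
Hence b_3 = (1/(2*pi))·(-16*pi/3) = -8/3.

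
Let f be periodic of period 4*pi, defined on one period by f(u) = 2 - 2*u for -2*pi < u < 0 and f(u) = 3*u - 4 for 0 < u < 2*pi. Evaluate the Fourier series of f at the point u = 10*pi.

u = 10*pi differs from u = 2*pi by 2 full period(s), and the series is 4*pi-periodic.
At u = 2*pi the one-sided limits are f(2*pi^-) = -4 + 6*pi and f(2*pi^+) = 2 + 4*pi.
By Dirichlet's theorem the series converges to their average, [(-4 + 6*pi) + (2 + 4*pi)]/2 = -1 + 5*pi.

-1 + 5*pi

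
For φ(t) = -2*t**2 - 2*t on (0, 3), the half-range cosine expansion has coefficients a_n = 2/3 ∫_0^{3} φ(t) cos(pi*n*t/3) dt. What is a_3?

a_3 = 2/3 ∫_0^{3} (-2*t**2 - 2*t) cos(pi*t) dt.
Integrating by parts twice (tabular method), an antiderivative of (-2*t**2 - 2*t) cos(pi*t) is -2*t**2*sin(pi*t)/pi - 2*t*sin(pi*t)/pi - 4*t*cos(pi*t)/pi**2 + 4*sin(pi*t)/pi**3 - 2*cos(pi*t)/pi**2; evaluating from 0 to 3: ∫_{0}^{3} (-2*t**2 - 2*t) cos(pi*t) dt = (14/pi**2) - (-2/pi**2) = 16/pi**2.
Hence a_3 = (2/3)·(16/pi**2) = 32/(3*pi**2).

32/(3*pi**2)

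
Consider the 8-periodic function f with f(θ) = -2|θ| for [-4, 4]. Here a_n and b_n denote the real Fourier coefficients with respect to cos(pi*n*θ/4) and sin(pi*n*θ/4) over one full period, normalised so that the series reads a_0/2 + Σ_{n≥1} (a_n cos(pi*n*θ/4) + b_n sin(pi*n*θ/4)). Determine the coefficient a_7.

a_7 = 1/4 ∫_{-4}^{4} f(θ) cos(7*pi*θ/4) dθ.
f is even and cos(7*pi*θ/4) is even, so the integrand is even and a_7 = 1/2 ∫_0^{4} f(θ) cos(7*pi*θ/4) dθ.
Integrating by parts (boundary term plus one more integral), an antiderivative of (-2*θ) cos(7*pi*θ/4) is -8*θ*sin(7*pi*θ/4)/(7*pi) - 32*cos(7*pi*θ/4)/(49*pi**2); evaluating from 0 to 4: ∫_{0}^{4} (-2*θ) cos(7*pi*θ/4) dθ = (32/(49*pi**2)) - (-32/(49*pi**2)) = 64/(49*pi**2).
Hence a_7 = (1/2)·(64/(49*pi**2)) = 32/(49*pi**2).

32/(49*pi**2)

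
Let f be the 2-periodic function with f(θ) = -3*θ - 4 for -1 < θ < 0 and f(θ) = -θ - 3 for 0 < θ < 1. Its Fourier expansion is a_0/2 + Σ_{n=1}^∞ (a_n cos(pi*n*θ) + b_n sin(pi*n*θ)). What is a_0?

a_0 = ∫_{-1}^{1} f(θ) dθ = -6.

-6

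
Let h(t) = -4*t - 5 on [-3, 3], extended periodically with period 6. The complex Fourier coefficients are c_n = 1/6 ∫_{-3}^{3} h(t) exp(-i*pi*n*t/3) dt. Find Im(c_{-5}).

Since h is real-valued, Im(c_{-5}) = -1/6 ∫_{-3}^{3} h(t) sin(-5*pi*t/3) dt = b_{5}/2.
Integrating by parts (boundary term plus one more integral), an antiderivative of (-4*t - 5) sin(-5*pi*t/3) is -12*t*cos(5*pi*t/3)/(5*pi) + 36*sin(5*pi*t/3)/(25*pi**2) - 3*cos(5*pi*t/3)/pi; evaluating from -3 to 3: ∫_{-3}^{3} (-4*t - 5) sin(-5*pi*t/3) dt = (51/(5*pi)) - (-21/(5*pi)) = 72/(5*pi).
Hence Im(c_{-5}) = (-1/6)·(72/(5*pi)) = -12/(5*pi).

-12/(5*pi)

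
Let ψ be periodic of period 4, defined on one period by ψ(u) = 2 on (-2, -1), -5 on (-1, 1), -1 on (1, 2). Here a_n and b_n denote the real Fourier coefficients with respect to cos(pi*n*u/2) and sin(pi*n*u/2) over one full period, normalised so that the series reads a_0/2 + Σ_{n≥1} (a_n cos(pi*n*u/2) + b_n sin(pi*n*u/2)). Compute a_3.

11/(3*pi)

a_3 = 1/2 ∫_{-2}^{2} ψ(u) cos(3*pi*u/2) du.
Split the integral at the breakpoints.
Directly, an antiderivative of (2) cos(3*pi*u/2) is 4*sin(3*pi*u/2)/(3*pi); evaluating from -2 to -1: ∫_{-2}^{-1} (2) cos(3*pi*u/2) du = (4/(3*pi)) - (0) = 4/(3*pi).
Directly, an antiderivative of (-5) cos(3*pi*u/2) is -10*sin(3*pi*u/2)/(3*pi); evaluating from -1 to 1: ∫_{-1}^{1} (-5) cos(3*pi*u/2) du = (10/(3*pi)) - (-10/(3*pi)) = 20/(3*pi).
Directly, an antiderivative of (-1) cos(3*pi*u/2) is -2*sin(3*pi*u/2)/(3*pi); evaluating from 1 to 2: ∫_{1}^{2} (-1) cos(3*pi*u/2) du = (0) - (2/(3*pi)) = -2/(3*pi).
Summing the pieces and multiplying by (1/2) gives a_3 = 11/(3*pi).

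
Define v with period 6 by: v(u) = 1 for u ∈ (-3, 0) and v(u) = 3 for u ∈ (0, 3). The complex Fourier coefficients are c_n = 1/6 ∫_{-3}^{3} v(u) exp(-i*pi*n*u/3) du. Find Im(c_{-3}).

2/(3*pi)

Since v is real-valued, Im(c_{-3}) = -1/6 ∫_{-3}^{3} v(u) sin(-pi*u) du = b_{3}/2.
Split the integral at the breakpoints.
Directly, an antiderivative of (1) sin(-pi*u) is cos(pi*u)/pi; evaluating from -3 to 0: ∫_{-3}^{0} (1) sin(-pi*u) du = (1/pi) - (-1/pi) = 2/pi.
Directly, an antiderivative of (3) sin(-pi*u) is 3*cos(pi*u)/pi; evaluating from 0 to 3: ∫_{0}^{3} (3) sin(-pi*u) du = (-3/pi) - (3/pi) = -6/pi.
So ∫_{-3}^{3} v(u) sin(-pi*u) du = -4/pi.
Hence Im(c_{-3}) = (-1/6)·(-4/pi) = 2/(3*pi).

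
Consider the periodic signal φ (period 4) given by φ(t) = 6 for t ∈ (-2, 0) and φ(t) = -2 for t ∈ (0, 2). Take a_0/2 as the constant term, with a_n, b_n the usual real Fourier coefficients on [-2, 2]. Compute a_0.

a_0 = 1/2 ∫_{-2}^{2} φ(t) dt = 1/2 · (8) = 4.

4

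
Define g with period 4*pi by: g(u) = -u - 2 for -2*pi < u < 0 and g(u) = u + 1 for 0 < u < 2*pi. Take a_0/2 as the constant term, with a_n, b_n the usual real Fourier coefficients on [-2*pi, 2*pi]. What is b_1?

6/pi

b_1 = (1/(2*pi)) ∫_{-2*pi}^{2*pi} g(u) sin(u/2) du.
Split the integral at the breakpoints.
Integrating by parts (boundary term plus one more integral), an antiderivative of (-u - 2) sin(u/2) is 2*u*cos(u/2) - 4*sin(u/2) + 4*cos(u/2); evaluating from -2*pi to 0: ∫_{-2*pi}^{0} (-u - 2) sin(u/2) du = (4) - (-4 + 4*pi) = 8 - 4*pi.
Integrating by parts (boundary term plus one more integral), an antiderivative of (u + 1) sin(u/2) is -2*u*cos(u/2) + 4*sin(u/2) - 2*cos(u/2); evaluating from 0 to 2*pi: ∫_{0}^{2*pi} (u + 1) sin(u/2) du = (2 + 4*pi) - (-2) = 4 + 4*pi.
Summing the pieces and multiplying by (1/(2*pi)) gives b_1 = 6/pi.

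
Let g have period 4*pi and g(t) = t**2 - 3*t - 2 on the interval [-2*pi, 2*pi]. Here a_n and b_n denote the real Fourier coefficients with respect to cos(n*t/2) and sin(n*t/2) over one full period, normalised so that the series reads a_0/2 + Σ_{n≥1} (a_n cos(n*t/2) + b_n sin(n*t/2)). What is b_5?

b_5 = (1/(2*pi)) ∫_{-2*pi}^{2*pi} g(t) sin(5*t/2) dt.
Integrating by parts twice (tabular method), an antiderivative of (t**2 - 3*t - 2) sin(5*t/2) is -2*t**2*cos(5*t/2)/5 + 8*t*sin(5*t/2)/25 + 6*t*cos(5*t/2)/5 - 12*sin(5*t/2)/25 + 116*cos(5*t/2)/125; evaluating from -2*pi to 2*pi: ∫_{-2*pi}^{2*pi} (t**2 - 3*t - 2) sin(5*t/2) dt = (-12*pi/5 - 116/125 + 8*pi**2/5) - (-116/125 + 12*pi/5 + 8*pi**2/5) = -24*pi/5.
Hence b_5 = (1/(2*pi))·(-24*pi/5) = -12/5.

-12/5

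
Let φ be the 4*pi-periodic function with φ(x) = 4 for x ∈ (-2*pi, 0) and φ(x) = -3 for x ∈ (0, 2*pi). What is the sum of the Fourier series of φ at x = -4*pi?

x = -4*pi differs from x = 0 by -1 full period(s), and the series is 4*pi-periodic.
At x = 0 the one-sided limits are φ(0^-) = 4 and φ(0^+) = -3.
By Dirichlet's theorem the series converges to their average, [(4) + (-3)]/2 = 1/2.

1/2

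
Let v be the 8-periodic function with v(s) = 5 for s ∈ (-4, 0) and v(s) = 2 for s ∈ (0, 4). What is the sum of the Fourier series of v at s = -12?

7/2

s = -12 differs from s = -4 by -1 full period(s), and the series is 8-periodic.
At s = -4 the one-sided limits are v(-4^-) = 2 and v(-4^+) = 5.
By Dirichlet's theorem the series converges to their average, [(2) + (5)]/2 = 7/2.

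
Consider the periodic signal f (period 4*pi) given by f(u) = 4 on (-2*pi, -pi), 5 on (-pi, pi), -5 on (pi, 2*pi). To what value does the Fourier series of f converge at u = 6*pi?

u = 6*pi differs from u = -2*pi by 2 full period(s), and the series is 4*pi-periodic.
At u = -2*pi the one-sided limits are f(-2*pi^-) = -5 and f(-2*pi^+) = 4.
By Dirichlet's theorem the series converges to their average, [(-5) + (4)]/2 = -1/2.

-1/2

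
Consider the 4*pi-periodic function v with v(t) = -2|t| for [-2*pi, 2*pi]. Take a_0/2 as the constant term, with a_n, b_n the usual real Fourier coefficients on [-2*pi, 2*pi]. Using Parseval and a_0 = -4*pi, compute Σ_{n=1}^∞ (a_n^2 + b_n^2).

8*pi**2/3

Parseval: a_0^2/2 + Σ_{n≥1} (a_n^2+b_n^2) = (1/(2*pi)) ∫_{-2*pi}^{2*pi} v(t)^2 dt = 32*pi**2/3.
Subtract a_0^2/2 = 8*pi**2: Σ (a_n^2+b_n^2) = 8*pi**2/3.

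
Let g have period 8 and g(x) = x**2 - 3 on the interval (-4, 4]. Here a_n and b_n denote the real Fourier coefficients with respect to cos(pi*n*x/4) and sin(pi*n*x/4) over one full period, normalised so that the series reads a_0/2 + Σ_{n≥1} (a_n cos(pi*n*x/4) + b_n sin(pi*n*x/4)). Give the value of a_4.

4/pi**2

a_4 = 1/4 ∫_{-4}^{4} g(x) cos(pi*x) dx.
g is even and cos(pi*x) is even, so the integrand is even and a_4 = 1/2 ∫_0^{4} g(x) cos(pi*x) dx.
Integrating by parts twice (tabular method), an antiderivative of (x**2 - 3) cos(pi*x) is x**2*sin(pi*x)/pi + 2*x*cos(pi*x)/pi**2 - 3*sin(pi*x)/pi - 2*sin(pi*x)/pi**3; evaluating from 0 to 4: ∫_{0}^{4} (x**2 - 3) cos(pi*x) dx = (8/pi**2) - (0) = 8/pi**2.
Hence a_4 = (1/2)·(8/pi**2) = 4/pi**2.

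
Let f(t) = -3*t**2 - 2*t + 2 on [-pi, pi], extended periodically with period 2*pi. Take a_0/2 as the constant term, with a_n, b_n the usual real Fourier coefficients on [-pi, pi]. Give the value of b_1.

-4

b_1 = 1/pi ∫_{-pi}^{pi} f(t) sin(t) dt.
Integrating by parts twice (tabular method), an antiderivative of (-3*t**2 - 2*t + 2) sin(t) is 3*t**2*cos(t) - 6*t*sin(t) + 2*t*cos(t) - 2*sin(t) - 8*cos(t); evaluating from -pi to pi: ∫_{-pi}^{pi} (-3*t**2 - 2*t + 2) sin(t) dt = (-3*pi**2 - 2*pi + 8) - (-3*pi**2 + 2*pi + 8) = -4*pi.
Hence b_1 = (1/pi)·(-4*pi) = -4.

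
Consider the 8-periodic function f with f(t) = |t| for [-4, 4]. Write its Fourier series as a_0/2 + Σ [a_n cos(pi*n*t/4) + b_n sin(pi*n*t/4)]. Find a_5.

-16/(25*pi**2)

a_5 = 1/4 ∫_{-4}^{4} f(t) cos(5*pi*t/4) dt.
f is even and cos(5*pi*t/4) is even, so the integrand is even and a_5 = 1/2 ∫_0^{4} f(t) cos(5*pi*t/4) dt.
Integrating by parts (boundary term plus one more integral), an antiderivative of (t) cos(5*pi*t/4) is 4*t*sin(5*pi*t/4)/(5*pi) + 16*cos(5*pi*t/4)/(25*pi**2); evaluating from 0 to 4: ∫_{0}^{4} (t) cos(5*pi*t/4) dt = (-16/(25*pi**2)) - (16/(25*pi**2)) = -32/(25*pi**2).
Hence a_5 = (1/2)·(-32/(25*pi**2)) = -16/(25*pi**2).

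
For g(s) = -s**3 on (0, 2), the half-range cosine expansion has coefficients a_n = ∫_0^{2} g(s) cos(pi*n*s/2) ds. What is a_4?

a_4 = ∫_0^{2} (-s**3) cos(2*pi*s) ds.
Integrating by parts three times (tabular method), an antiderivative of (-s**3) cos(2*pi*s) is -s**3*sin(2*pi*s)/(2*pi) - 3*s**2*cos(2*pi*s)/(4*pi**2) + 3*s*sin(2*pi*s)/(4*pi**3) + 3*cos(2*pi*s)/(8*pi**4); evaluating from 0 to 2: ∫_{0}^{2} (-s**3) cos(2*pi*s) ds = (3*(1 - 8*pi**2)/(8*pi**4)) - (3/(8*pi**4)) = -3/pi**2.
Hence a_4 = -3/pi**2.

-3/pi**2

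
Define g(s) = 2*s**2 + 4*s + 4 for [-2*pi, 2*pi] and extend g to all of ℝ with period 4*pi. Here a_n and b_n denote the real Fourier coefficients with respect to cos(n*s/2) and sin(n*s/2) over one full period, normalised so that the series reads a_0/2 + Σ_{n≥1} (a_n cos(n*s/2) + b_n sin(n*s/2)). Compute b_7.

b_7 = (1/(2*pi)) ∫_{-2*pi}^{2*pi} g(s) sin(7*s/2) ds.
Integrating by parts twice (tabular method), an antiderivative of (2*s**2 + 4*s + 4) sin(7*s/2) is -4*s**2*cos(7*s/2)/7 + 16*s*sin(7*s/2)/49 - 8*s*cos(7*s/2)/7 + 16*sin(7*s/2)/49 - 360*cos(7*s/2)/343; evaluating from -2*pi to 2*pi: ∫_{-2*pi}^{2*pi} (2*s**2 + 4*s + 4) sin(7*s/2) ds = (360/343 + 16*pi/7 + 16*pi**2/7) - (-16*pi/7 + 360/343 + 16*pi**2/7) = 32*pi/7.
Hence b_7 = (1/(2*pi))·(32*pi/7) = 16/7.

16/7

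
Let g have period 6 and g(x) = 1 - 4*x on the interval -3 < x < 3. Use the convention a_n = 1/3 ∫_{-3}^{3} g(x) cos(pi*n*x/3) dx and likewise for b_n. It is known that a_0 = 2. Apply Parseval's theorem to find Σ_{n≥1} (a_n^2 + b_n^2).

Parseval: a_0^2/2 + Σ_{n≥1} (a_n^2+b_n^2) = 1/3 ∫_{-3}^{3} g(x)^2 dx = 98.
Subtract a_0^2/2 = 2: Σ (a_n^2+b_n^2) = 96.

96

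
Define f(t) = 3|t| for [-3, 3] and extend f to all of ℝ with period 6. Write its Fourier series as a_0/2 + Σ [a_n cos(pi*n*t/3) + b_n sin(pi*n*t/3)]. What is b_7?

b_7 = 1/3 ∫_{-3}^{3} f(t) sin(7*pi*t/3) dt.
f is even and sin(7*pi*t/3) is odd, so the integrand is odd over a symmetric interval and the integral vanishes.

0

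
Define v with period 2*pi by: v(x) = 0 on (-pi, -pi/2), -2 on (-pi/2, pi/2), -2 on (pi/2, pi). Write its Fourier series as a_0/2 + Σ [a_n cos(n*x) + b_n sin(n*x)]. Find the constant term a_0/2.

-3/2

a_0 = 1/pi ∫_{-pi}^{pi} v(x) dx = 1/pi · (-3*pi) = -3.
So the constant term a_0/2 = -3/2.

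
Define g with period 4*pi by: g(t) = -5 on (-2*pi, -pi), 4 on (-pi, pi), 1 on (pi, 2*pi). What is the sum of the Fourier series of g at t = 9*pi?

5/2

t = 9*pi differs from t = pi by 2 full period(s), and the series is 4*pi-periodic.
At t = pi the one-sided limits are g(pi^-) = 4 and g(pi^+) = 1.
By Dirichlet's theorem the series converges to their average, [(4) + (1)]/2 = 5/2.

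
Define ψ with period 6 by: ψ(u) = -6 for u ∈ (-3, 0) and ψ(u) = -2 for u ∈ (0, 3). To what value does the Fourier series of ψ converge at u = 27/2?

-2

u = 27/2 differs from u = 3/2 by 2 full period(s), and the series is 6-periodic.
ψ is continuous at u = 3/2 with value -2, so the series converges to -2 there.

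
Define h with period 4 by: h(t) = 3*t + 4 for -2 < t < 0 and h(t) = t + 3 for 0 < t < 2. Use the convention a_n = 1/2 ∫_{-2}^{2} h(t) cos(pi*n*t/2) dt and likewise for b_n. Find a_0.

a_0 = 1/2 ∫_{-2}^{2} h(t) dt = 1/2 · (10) = 5.

5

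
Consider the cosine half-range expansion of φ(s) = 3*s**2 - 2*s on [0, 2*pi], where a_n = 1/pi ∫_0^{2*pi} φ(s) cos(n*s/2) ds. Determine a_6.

a_6 = 1/pi ∫_0^{2*pi} (3*s**2 - 2*s) cos(3*s) ds.
Integrating by parts twice (tabular method), an antiderivative of (3*s**2 - 2*s) cos(3*s) is s**2*sin(3*s) - 2*s*sin(3*s)/3 + 2*s*cos(3*s)/3 - 2*sin(3*s)/9 - 2*cos(3*s)/9; evaluating from 0 to 2*pi: ∫_{0}^{2*pi} (3*s**2 - 2*s) cos(3*s) ds = (-2/9 + 4*pi/3) - (-2/9) = 4*pi/3.
Hence a_6 = (1/pi)·(4*pi/3) = 4/3.

4/3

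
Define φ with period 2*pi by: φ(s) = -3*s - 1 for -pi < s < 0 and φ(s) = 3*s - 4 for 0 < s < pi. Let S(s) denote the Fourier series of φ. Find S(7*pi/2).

s = 7*pi/2 differs from s = -pi/2 by 2 full period(s), and the series is 2*pi-periodic.
φ is continuous at s = -pi/2 with value -1 + 3*pi/2, so the series converges to -1 + 3*pi/2 there.

-1 + 3*pi/2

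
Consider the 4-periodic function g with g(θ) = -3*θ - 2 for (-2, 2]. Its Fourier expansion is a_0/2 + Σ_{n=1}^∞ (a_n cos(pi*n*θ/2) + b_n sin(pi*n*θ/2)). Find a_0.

-4

a_0 = 1/2 ∫_{-2}^{2} g(θ) dθ = 1/2 · (-8) = -4.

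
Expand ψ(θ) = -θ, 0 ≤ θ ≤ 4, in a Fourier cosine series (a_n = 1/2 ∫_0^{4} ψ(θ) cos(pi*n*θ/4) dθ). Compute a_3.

a_3 = 1/2 ∫_0^{4} (-θ) cos(3*pi*θ/4) dθ.
Integrating by parts (boundary term plus one more integral), an antiderivative of (-θ) cos(3*pi*θ/4) is -4*θ*sin(3*pi*θ/4)/(3*pi) - 16*cos(3*pi*θ/4)/(9*pi**2); evaluating from 0 to 4: ∫_{0}^{4} (-θ) cos(3*pi*θ/4) dθ = (16/(9*pi**2)) - (-16/(9*pi**2)) = 32/(9*pi**2).
Hence a_3 = (1/2)·(32/(9*pi**2)) = 16/(9*pi**2).

16/(9*pi**2)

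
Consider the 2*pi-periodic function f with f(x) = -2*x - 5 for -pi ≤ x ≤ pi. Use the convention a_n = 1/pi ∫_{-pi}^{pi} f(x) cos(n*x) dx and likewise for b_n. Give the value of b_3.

-4/3

b_3 = 1/pi ∫_{-pi}^{pi} f(x) sin(3*x) dx.
Integrating by parts (boundary term plus one more integral), an antiderivative of (-2*x - 5) sin(3*x) is 2*x*cos(3*x)/3 - 2*sin(3*x)/9 + 5*cos(3*x)/3; evaluating from -pi to pi: ∫_{-pi}^{pi} (-2*x - 5) sin(3*x) dx = (-2*pi/3 - 5/3) - (-5/3 + 2*pi/3) = -4*pi/3.
Hence b_3 = (1/pi)·(-4*pi/3) = -4/3.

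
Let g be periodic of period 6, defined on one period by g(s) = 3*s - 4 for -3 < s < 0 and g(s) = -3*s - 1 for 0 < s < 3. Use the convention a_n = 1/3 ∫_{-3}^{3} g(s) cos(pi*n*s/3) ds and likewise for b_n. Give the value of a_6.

a_6 = 1/3 ∫_{-3}^{3} g(s) cos(2*pi*s) ds.
Split the integral at the breakpoints.
Integrating by parts (boundary term plus one more integral), an antiderivative of (3*s - 4) cos(2*pi*s) is 3*s*sin(2*pi*s)/(2*pi) - 2*sin(2*pi*s)/pi + 3*cos(2*pi*s)/(4*pi**2); evaluating from -3 to 0: ∫_{-3}^{0} (3*s - 4) cos(2*pi*s) ds = (3/(4*pi**2)) - (3/(4*pi**2)) = 0.
Integrating by parts (boundary term plus one more integral), an antiderivative of (-3*s - 1) cos(2*pi*s) is -3*s*sin(2*pi*s)/(2*pi) - sin(2*pi*s)/(2*pi) - 3*cos(2*pi*s)/(4*pi**2); evaluating from 0 to 3: ∫_{0}^{3} (-3*s - 1) cos(2*pi*s) ds = (-3/(4*pi**2)) - (-3/(4*pi**2)) = 0.
Summing the pieces and multiplying by (1/3) gives a_6 = 0.

0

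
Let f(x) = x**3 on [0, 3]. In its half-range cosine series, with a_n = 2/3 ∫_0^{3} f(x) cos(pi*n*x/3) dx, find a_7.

162*(4 - 49*pi**2)/(2401*pi**4)

a_7 = 2/3 ∫_0^{3} (x**3) cos(7*pi*x/3) dx.
Integrating by parts three times (tabular method), an antiderivative of (x**3) cos(7*pi*x/3) is 3*x**3*sin(7*pi*x/3)/(7*pi) + 27*x**2*cos(7*pi*x/3)/(49*pi**2) - 162*x*sin(7*pi*x/3)/(343*pi**3) - 486*cos(7*pi*x/3)/(2401*pi**4); evaluating from 0 to 3: ∫_{0}^{3} (x**3) cos(7*pi*x/3) dx = (243*(2 - 49*pi**2)/(2401*pi**4)) - (-486/(2401*pi**4)) = 243*(4 - 49*pi**2)/(2401*pi**4).
Hence a_7 = (2/3)·(243*(4 - 49*pi**2)/(2401*pi**4)) = 162*(4 - 49*pi**2)/(2401*pi**4).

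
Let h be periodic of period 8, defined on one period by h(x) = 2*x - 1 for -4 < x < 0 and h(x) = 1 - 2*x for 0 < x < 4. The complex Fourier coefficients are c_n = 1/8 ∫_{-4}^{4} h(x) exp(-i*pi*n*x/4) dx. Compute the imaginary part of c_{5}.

Since h is real-valued, Im(c_{5}) = -1/8 ∫_{-4}^{4} h(x) sin(5*pi*x/4) dx = -b_{5}/2.
Split the integral at the breakpoints.
Integrating by parts (boundary term plus one more integral), an antiderivative of (2*x - 1) sin(5*pi*x/4) is -8*x*cos(5*pi*x/4)/(5*pi) + 32*sin(5*pi*x/4)/(25*pi**2) + 4*cos(5*pi*x/4)/(5*pi); evaluating from -4 to 0: ∫_{-4}^{0} (2*x - 1) sin(5*pi*x/4) dx = (4/(5*pi)) - (-36/(5*pi)) = 8/pi.
Integrating by parts (boundary term plus one more integral), an antiderivative of (1 - 2*x) sin(5*pi*x/4) is 8*x*cos(5*pi*x/4)/(5*pi) - 32*sin(5*pi*x/4)/(25*pi**2) - 4*cos(5*pi*x/4)/(5*pi); evaluating from 0 to 4: ∫_{0}^{4} (1 - 2*x) sin(5*pi*x/4) dx = (-28/(5*pi)) - (-4/(5*pi)) = -24/(5*pi).
So ∫_{-4}^{4} h(x) sin(5*pi*x/4) dx = 16/(5*pi).
Hence Im(c_{5}) = (-1/8)·(16/(5*pi)) = -2/(5*pi).

-2/(5*pi)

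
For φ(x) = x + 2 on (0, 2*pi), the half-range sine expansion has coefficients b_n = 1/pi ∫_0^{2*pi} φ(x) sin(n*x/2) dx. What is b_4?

b_4 = 1/pi ∫_0^{2*pi} (x + 2) sin(2*x) dx.
Integrating by parts (boundary term plus one more integral), an antiderivative of (x + 2) sin(2*x) is -x*cos(2*x)/2 + sin(2*x)/4 - cos(2*x); evaluating from 0 to 2*pi: ∫_{0}^{2*pi} (x + 2) sin(2*x) dx = (-pi - 1) - (-1) = -pi.
Hence b_4 = (1/pi)·(-pi) = -1.

-1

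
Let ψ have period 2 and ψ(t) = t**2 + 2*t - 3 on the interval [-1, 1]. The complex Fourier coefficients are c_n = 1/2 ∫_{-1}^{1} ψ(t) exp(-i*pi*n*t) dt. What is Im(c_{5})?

-2/(5*pi)

Since ψ is real-valued, Im(c_{5}) = -1/2 ∫_{-1}^{1} ψ(t) sin(5*pi*t) dt = -b_{5}/2.
Integrating by parts twice (tabular method), an antiderivative of (t**2 + 2*t - 3) sin(5*pi*t) is -t**2*cos(5*pi*t)/(5*pi) + 2*t*sin(5*pi*t)/(25*pi**2) - 2*t*cos(5*pi*t)/(5*pi) + 2*sin(5*pi*t)/(25*pi**2) + 2*cos(5*pi*t)/(125*pi**3) + 3*cos(5*pi*t)/(5*pi); evaluating from -1 to 1: ∫_{-1}^{1} (t**2 + 2*t - 3) sin(5*pi*t) dt = (-2/(125*pi**3)) - (2*(-50*pi**2 - 1)/(125*pi**3)) = 4/(5*pi).
Hence Im(c_{5}) = (-1/2)·(4/(5*pi)) = -2/(5*pi).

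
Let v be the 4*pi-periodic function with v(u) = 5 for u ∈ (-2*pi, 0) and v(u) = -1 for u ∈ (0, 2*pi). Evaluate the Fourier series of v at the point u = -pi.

v is continuous at u = -pi with value 5, so the series converges to 5 there.

5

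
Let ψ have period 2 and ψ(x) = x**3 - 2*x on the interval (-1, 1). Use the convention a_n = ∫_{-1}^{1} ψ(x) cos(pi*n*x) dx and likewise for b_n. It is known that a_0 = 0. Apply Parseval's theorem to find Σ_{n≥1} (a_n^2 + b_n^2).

142/105

Parseval: a_0^2/2 + Σ_{n≥1} (a_n^2+b_n^2) = ∫_{-1}^{1} ψ(x)^2 dx = 142/105.
Subtract a_0^2/2 = 0: Σ (a_n^2+b_n^2) = 142/105.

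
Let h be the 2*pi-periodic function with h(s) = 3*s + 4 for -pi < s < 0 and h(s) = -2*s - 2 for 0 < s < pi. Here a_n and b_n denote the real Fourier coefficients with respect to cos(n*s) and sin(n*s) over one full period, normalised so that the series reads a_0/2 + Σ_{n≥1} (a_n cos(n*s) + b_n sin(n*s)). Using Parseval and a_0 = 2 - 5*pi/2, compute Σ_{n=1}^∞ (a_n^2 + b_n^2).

-3*pi + 29*pi**2/24 + 18

Parseval: a_0^2/2 + Σ_{n≥1} (a_n^2+b_n^2) = 1/pi ∫_{-pi}^{pi} h(s)^2 ds = -8*pi + 20 + 13*pi**2/3.
Subtract a_0^2/2 = (4 - 5*pi)**2/8: Σ (a_n^2+b_n^2) = -3*pi + 29*pi**2/24 + 18.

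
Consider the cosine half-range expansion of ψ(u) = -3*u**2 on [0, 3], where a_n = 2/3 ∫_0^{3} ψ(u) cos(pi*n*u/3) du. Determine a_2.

-27/pi**2

a_2 = 2/3 ∫_0^{3} (-3*u**2) cos(2*pi*u/3) du.
Integrating by parts twice (tabular method), an antiderivative of (-3*u**2) cos(2*pi*u/3) is -9*u**2*sin(2*pi*u/3)/(2*pi) - 27*u*cos(2*pi*u/3)/(2*pi**2) + 81*sin(2*pi*u/3)/(4*pi**3); evaluating from 0 to 3: ∫_{0}^{3} (-3*u**2) cos(2*pi*u/3) du = (-81/(2*pi**2)) - (0) = -81/(2*pi**2).
Hence a_2 = (2/3)·(-81/(2*pi**2)) = -27/pi**2.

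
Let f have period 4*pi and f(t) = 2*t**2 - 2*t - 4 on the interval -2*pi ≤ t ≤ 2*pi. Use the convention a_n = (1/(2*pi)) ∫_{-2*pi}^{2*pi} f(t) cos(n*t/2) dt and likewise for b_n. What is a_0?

a_0 = (1/(2*pi)) ∫_{-2*pi}^{2*pi} f(t) dt = (1/(2*pi)) · (-16*pi + 32*pi**3/3) = -8 + 16*pi**2/3.

-8 + 16*pi**2/3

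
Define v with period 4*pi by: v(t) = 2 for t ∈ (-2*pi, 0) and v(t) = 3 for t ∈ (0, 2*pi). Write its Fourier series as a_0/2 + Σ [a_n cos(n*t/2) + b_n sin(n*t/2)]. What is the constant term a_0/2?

5/2

a_0 = (1/(2*pi)) ∫_{-2*pi}^{2*pi} v(t) dt = (1/(2*pi)) · (10*pi) = 5.
So the constant term a_0/2 = 5/2.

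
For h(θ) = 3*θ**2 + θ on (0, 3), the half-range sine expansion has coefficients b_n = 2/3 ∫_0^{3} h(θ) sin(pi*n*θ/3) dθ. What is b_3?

b_3 = 2/3 ∫_0^{3} (3*θ**2 + θ) sin(pi*θ) dθ.
Integrating by parts twice (tabular method), an antiderivative of (3*θ**2 + θ) sin(pi*θ) is -3*θ**2*cos(pi*θ)/pi + 6*θ*sin(pi*θ)/pi**2 - θ*cos(pi*θ)/pi + sin(pi*θ)/pi**2 + 6*cos(pi*θ)/pi**3; evaluating from 0 to 3: ∫_{0}^{3} (3*θ**2 + θ) sin(pi*θ) dθ = (-6/pi**3 + 30/pi) - (6/pi**3) = -12/pi**3 + 30/pi.
Hence b_3 = (2/3)·(-12/pi**3 + 30/pi) = -8/pi**3 + 20/pi.

-8/pi**3 + 20/pi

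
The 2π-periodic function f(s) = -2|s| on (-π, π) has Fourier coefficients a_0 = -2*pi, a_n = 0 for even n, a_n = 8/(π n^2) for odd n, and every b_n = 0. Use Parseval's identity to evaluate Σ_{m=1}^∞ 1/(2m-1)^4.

pi**4/96

Parseval: a_0^2/2 + Σ a_n^2 = (1/π) ∫_{-π}^{π} f(s)^2 ds = 8*pi**2/3.
Subtract a_0^2/2 = 2*pi**2: Σ a_n^2 = 2*pi**2/3.
Only odd n contribute, with a_n^2 = 64/(π^2 n^4), so Σ_{m≥1} 1/(2m-1)^4 = π^2·(2*pi**2/3)/64 = pi**4/96.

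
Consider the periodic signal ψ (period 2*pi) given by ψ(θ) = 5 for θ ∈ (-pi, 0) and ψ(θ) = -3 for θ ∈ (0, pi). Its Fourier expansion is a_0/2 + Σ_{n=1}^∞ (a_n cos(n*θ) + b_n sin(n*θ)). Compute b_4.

0

b_4 = 1/pi ∫_{-pi}^{pi} ψ(θ) sin(4*θ) dθ.
Split the integral at the breakpoints.
Directly, an antiderivative of (5) sin(4*θ) is -5*cos(4*θ)/4; evaluating from -pi to 0: ∫_{-pi}^{0} (5) sin(4*θ) dθ = (-5/4) - (-5/4) = 0.
Directly, an antiderivative of (-3) sin(4*θ) is 3*cos(4*θ)/4; evaluating from 0 to pi: ∫_{0}^{pi} (-3) sin(4*θ) dθ = (3/4) - (3/4) = 0.
Summing the pieces and multiplying by (1/pi) gives b_4 = 0.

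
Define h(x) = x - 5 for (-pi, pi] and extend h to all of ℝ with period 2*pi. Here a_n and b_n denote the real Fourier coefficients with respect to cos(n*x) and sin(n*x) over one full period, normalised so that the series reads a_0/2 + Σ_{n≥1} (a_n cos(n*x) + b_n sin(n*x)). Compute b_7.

b_7 = 1/pi ∫_{-pi}^{pi} h(x) sin(7*x) dx.
Integrating by parts (boundary term plus one more integral), an antiderivative of (x - 5) sin(7*x) is -x*cos(7*x)/7 + sin(7*x)/49 + 5*cos(7*x)/7; evaluating from -pi to pi: ∫_{-pi}^{pi} (x - 5) sin(7*x) dx = (-5/7 + pi/7) - (-5/7 - pi/7) = 2*pi/7.
Hence b_7 = (1/pi)·(2*pi/7) = 2/7.

2/7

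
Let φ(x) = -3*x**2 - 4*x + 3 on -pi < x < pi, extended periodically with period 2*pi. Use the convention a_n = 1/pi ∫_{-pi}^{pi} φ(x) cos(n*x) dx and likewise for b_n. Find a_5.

12/25

a_5 = 1/pi ∫_{-pi}^{pi} φ(x) cos(5*x) dx.
Integrating by parts twice (tabular method), an antiderivative of (-3*x**2 - 4*x + 3) cos(5*x) is -3*x**2*sin(5*x)/5 - 4*x*sin(5*x)/5 - 6*x*cos(5*x)/25 + 81*sin(5*x)/125 - 4*cos(5*x)/25; evaluating from -pi to pi: ∫_{-pi}^{pi} (-3*x**2 - 4*x + 3) cos(5*x) dx = (4/25 + 6*pi/25) - (4/25 - 6*pi/25) = 12*pi/25.
Hence a_5 = (1/pi)·(12*pi/25) = 12/25.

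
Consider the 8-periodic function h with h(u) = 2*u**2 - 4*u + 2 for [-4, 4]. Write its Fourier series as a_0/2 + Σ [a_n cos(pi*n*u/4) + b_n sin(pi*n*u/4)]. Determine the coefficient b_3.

b_3 = 1/4 ∫_{-4}^{4} h(u) sin(3*pi*u/4) du.
Integrating by parts twice (tabular method), an antiderivative of (2*u**2 - 4*u + 2) sin(3*pi*u/4) is -8*u**2*cos(3*pi*u/4)/(3*pi) + 64*u*sin(3*pi*u/4)/(9*pi**2) + 16*u*cos(3*pi*u/4)/(3*pi) - 64*sin(3*pi*u/4)/(9*pi**2) - 8*cos(3*pi*u/4)/(3*pi) + 256*cos(3*pi*u/4)/(27*pi**3); evaluating from -4 to 4: ∫_{-4}^{4} (2*u**2 - 4*u + 2) sin(3*pi*u/4) du = (-256/(27*pi**3) + 24/pi) - (8*(-32 + 225*pi**2)/(27*pi**3)) = -128/(3*pi).
Hence b_3 = (1/4)·(-128/(3*pi)) = -32/(3*pi).

-32/(3*pi)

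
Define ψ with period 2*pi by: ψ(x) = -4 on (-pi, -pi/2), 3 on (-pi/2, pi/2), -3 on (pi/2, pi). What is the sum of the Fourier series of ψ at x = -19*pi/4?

-4

x = -19*pi/4 differs from x = -3*pi/4 by -2 full period(s), and the series is 2*pi-periodic.
ψ is continuous at x = -3*pi/4 with value -4, so the series converges to -4 there.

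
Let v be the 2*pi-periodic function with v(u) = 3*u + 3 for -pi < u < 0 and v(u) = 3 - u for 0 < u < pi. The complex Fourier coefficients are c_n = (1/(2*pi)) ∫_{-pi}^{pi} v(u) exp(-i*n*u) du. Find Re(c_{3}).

4/(9*pi)

Since v is real-valued, Re(c_{3}) = (1/(2*pi)) ∫_{-pi}^{pi} v(u) cos(3*u) du = a_{3}/2.
Split the integral at the breakpoints.
Integrating by parts (boundary term plus one more integral), an antiderivative of (3*u + 3) cos(3*u) is u*sin(3*u) + sin(3*u) + cos(3*u)/3; evaluating from -pi to 0: ∫_{-pi}^{0} (3*u + 3) cos(3*u) du = (1/3) - (-1/3) = 2/3.
Integrating by parts (boundary term plus one more integral), an antiderivative of (3 - u) cos(3*u) is -u*sin(3*u)/3 + sin(3*u) - cos(3*u)/9; evaluating from 0 to pi: ∫_{0}^{pi} (3 - u) cos(3*u) du = (1/9) - (-1/9) = 2/9.
So ∫_{-pi}^{pi} v(u) cos(3*u) du = 8/9.
Hence Re(c_{3}) = (1/(2*pi))·(8/9) = 4/(9*pi).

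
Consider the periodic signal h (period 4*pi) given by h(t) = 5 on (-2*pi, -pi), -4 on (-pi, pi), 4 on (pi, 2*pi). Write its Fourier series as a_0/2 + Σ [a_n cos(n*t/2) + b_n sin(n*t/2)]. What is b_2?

1/pi

b_2 = (1/(2*pi)) ∫_{-2*pi}^{2*pi} h(t) sin(t) dt.
Split the integral at the breakpoints.
Directly, an antiderivative of (5) sin(t) is -5*cos(t); evaluating from -2*pi to -pi: ∫_{-2*pi}^{-pi} (5) sin(t) dt = (5) - (-5) = 10.
Directly, an antiderivative of (-4) sin(t) is 4*cos(t); evaluating from -pi to pi: ∫_{-pi}^{pi} (-4) sin(t) dt = (-4) - (-4) = 0.
Directly, an antiderivative of (4) sin(t) is -4*cos(t); evaluating from pi to 2*pi: ∫_{pi}^{2*pi} (4) sin(t) dt = (-4) - (4) = -8.
Summing the pieces and multiplying by (1/(2*pi)) gives b_2 = 1/pi.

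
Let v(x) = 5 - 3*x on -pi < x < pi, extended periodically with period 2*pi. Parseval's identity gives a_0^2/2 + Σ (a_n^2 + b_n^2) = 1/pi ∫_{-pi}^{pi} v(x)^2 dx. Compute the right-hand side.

50 + 6*pi**2

1/pi ∫_{-pi}^{pi} v(x)^2 dx = 1/pi · (50*pi + 6*pi**3) = 50 + 6*pi**2.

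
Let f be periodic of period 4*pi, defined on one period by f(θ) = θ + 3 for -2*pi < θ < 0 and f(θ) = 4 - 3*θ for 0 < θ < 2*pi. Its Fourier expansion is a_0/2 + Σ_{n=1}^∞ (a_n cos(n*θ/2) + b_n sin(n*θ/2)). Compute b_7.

b_7 = (1/(2*pi)) ∫_{-2*pi}^{2*pi} f(θ) sin(7*θ/2) dθ.
Split the integral at the breakpoints.
Integrating by parts (boundary term plus one more integral), an antiderivative of (θ + 3) sin(7*θ/2) is -2*θ*cos(7*θ/2)/7 + 4*sin(7*θ/2)/49 - 6*cos(7*θ/2)/7; evaluating from -2*pi to 0: ∫_{-2*pi}^{0} (θ + 3) sin(7*θ/2) dθ = (-6/7) - (6/7 - 4*pi/7) = -12/7 + 4*pi/7.
Integrating by parts (boundary term plus one more integral), an antiderivative of (4 - 3*θ) sin(7*θ/2) is 6*θ*cos(7*θ/2)/7 - 12*sin(7*θ/2)/49 - 8*cos(7*θ/2)/7; evaluating from 0 to 2*pi: ∫_{0}^{2*pi} (4 - 3*θ) sin(7*θ/2) dθ = (8/7 - 12*pi/7) - (-8/7) = 16/7 - 12*pi/7.
Summing the pieces and multiplying by (1/(2*pi)) gives b_7 = 2*(1 - 2*pi)/(7*pi).

2*(1 - 2*pi)/(7*pi)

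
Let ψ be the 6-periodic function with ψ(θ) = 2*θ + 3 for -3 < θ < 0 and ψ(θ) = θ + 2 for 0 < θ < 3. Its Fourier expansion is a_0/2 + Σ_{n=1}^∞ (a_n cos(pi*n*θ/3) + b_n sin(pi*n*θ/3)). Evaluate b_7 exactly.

1/pi

b_7 = 1/3 ∫_{-3}^{3} ψ(θ) sin(7*pi*θ/3) dθ.
Split the integral at the breakpoints.
Integrating by parts (boundary term plus one more integral), an antiderivative of (2*θ + 3) sin(7*pi*θ/3) is -6*θ*cos(7*pi*θ/3)/(7*pi) + 18*sin(7*pi*θ/3)/(49*pi**2) - 9*cos(7*pi*θ/3)/(7*pi); evaluating from -3 to 0: ∫_{-3}^{0} (2*θ + 3) sin(7*pi*θ/3) dθ = (-9/(7*pi)) - (-9/(7*pi)) = 0.
Integrating by parts (boundary term plus one more integral), an antiderivative of (θ + 2) sin(7*pi*θ/3) is -3*θ*cos(7*pi*θ/3)/(7*pi) + 9*sin(7*pi*θ/3)/(49*pi**2) - 6*cos(7*pi*θ/3)/(7*pi); evaluating from 0 to 3: ∫_{0}^{3} (θ + 2) sin(7*pi*θ/3) dθ = (15/(7*pi)) - (-6/(7*pi)) = 3/pi.
Summing the pieces and multiplying by (1/3) gives b_7 = 1/pi.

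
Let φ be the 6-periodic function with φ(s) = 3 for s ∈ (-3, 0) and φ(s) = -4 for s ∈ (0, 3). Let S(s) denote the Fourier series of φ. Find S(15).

-1/2

s = 15 differs from s = 3 by 2 full period(s), and the series is 6-periodic.
At s = 3 the one-sided limits are φ(3^-) = -4 and φ(3^+) = 3.
By Dirichlet's theorem the series converges to their average, [(-4) + (3)]/2 = -1/2.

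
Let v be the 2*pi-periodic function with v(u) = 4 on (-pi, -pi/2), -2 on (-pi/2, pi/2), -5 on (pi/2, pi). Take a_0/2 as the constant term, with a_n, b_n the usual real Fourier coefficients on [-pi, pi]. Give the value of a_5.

-3/(5*pi)

a_5 = 1/pi ∫_{-pi}^{pi} v(u) cos(5*u) du.
Split the integral at the breakpoints.
Directly, an antiderivative of (4) cos(5*u) is 4*sin(5*u)/5; evaluating from -pi to -pi/2: ∫_{-pi}^{-pi/2} (4) cos(5*u) du = (-4/5) - (0) = -4/5.
Directly, an antiderivative of (-2) cos(5*u) is -2*sin(5*u)/5; evaluating from -pi/2 to pi/2: ∫_{-pi/2}^{pi/2} (-2) cos(5*u) du = (-2/5) - (2/5) = -4/5.
Directly, an antiderivative of (-5) cos(5*u) is -sin(5*u); evaluating from pi/2 to pi: ∫_{pi/2}^{pi} (-5) cos(5*u) du = (0) - (-1) = 1.
Summing the pieces and multiplying by (1/pi) gives a_5 = -3/(5*pi).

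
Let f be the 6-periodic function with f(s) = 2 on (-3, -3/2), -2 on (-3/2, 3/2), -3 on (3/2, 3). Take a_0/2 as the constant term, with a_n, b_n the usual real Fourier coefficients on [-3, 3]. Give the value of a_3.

1/pi

a_3 = 1/3 ∫_{-3}^{3} f(s) cos(pi*s) ds.
Split the integral at the breakpoints.
Directly, an antiderivative of (2) cos(pi*s) is 2*sin(pi*s)/pi; evaluating from -3 to -3/2: ∫_{-3}^{-3/2} (2) cos(pi*s) ds = (2/pi) - (0) = 2/pi.
Directly, an antiderivative of (-2) cos(pi*s) is -2*sin(pi*s)/pi; evaluating from -3/2 to 3/2: ∫_{-3/2}^{3/2} (-2) cos(pi*s) ds = (2/pi) - (-2/pi) = 4/pi.
Directly, an antiderivative of (-3) cos(pi*s) is -3*sin(pi*s)/pi; evaluating from 3/2 to 3: ∫_{3/2}^{3} (-3) cos(pi*s) ds = (0) - (3/pi) = -3/pi.
Summing the pieces and multiplying by (1/3) gives a_3 = 1/pi.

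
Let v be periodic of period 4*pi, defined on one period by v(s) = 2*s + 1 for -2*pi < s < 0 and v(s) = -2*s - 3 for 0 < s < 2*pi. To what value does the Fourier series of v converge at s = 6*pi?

s = 6*pi differs from s = -2*pi by 2 full period(s), and the series is 4*pi-periodic.
At s = -2*pi the one-sided limits are v(-2*pi^-) = -4*pi - 3 and v(-2*pi^+) = 1 - 4*pi.
By Dirichlet's theorem the series converges to their average, [(-4*pi - 3) + (1 - 4*pi)]/2 = -4*pi - 1.

-4*pi - 1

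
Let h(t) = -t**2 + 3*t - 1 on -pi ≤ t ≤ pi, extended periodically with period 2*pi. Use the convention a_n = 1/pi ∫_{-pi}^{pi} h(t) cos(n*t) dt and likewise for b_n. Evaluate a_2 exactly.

a_2 = 1/pi ∫_{-pi}^{pi} h(t) cos(2*t) dt.
Integrating by parts twice (tabular method), an antiderivative of (-t**2 + 3*t - 1) cos(2*t) is -t**2*sin(2*t)/2 + 3*t*sin(2*t)/2 - t*cos(2*t)/2 - sin(2*t)/4 + 3*cos(2*t)/4; evaluating from -pi to pi: ∫_{-pi}^{pi} (-t**2 + 3*t - 1) cos(2*t) dt = (3/4 - pi/2) - (3/4 + pi/2) = -pi.
Hence a_2 = (1/pi)·(-pi) = -1.

-1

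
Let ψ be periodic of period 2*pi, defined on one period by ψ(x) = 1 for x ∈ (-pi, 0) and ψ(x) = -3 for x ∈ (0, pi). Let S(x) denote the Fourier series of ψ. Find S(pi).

x = pi differs from x = -pi by 1 full period(s), and the series is 2*pi-periodic.
At x = -pi the one-sided limits are ψ(-pi^-) = -3 and ψ(-pi^+) = 1.
By Dirichlet's theorem the series converges to their average, [(-3) + (1)]/2 = -1.

-1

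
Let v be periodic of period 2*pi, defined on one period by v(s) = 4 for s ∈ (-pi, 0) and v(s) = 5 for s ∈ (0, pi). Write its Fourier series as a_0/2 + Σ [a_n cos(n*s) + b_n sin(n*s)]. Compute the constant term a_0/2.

9/2

a_0 = 1/pi ∫_{-pi}^{pi} v(s) ds = 1/pi · (9*pi) = 9.
So the constant term a_0/2 = 9/2.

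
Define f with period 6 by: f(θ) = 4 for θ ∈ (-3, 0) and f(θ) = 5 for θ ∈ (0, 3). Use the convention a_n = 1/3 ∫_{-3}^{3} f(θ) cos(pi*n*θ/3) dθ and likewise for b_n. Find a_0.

9

a_0 = 1/3 ∫_{-3}^{3} f(θ) dθ = 1/3 · (27) = 9.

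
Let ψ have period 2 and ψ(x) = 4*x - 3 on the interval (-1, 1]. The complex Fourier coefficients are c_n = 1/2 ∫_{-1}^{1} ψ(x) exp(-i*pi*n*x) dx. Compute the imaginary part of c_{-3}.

4/(3*pi)

Since ψ is real-valued, Im(c_{-3}) = -1/2 ∫_{-1}^{1} ψ(x) sin(-3*pi*x) dx = b_{3}/2.
Integrating by parts (boundary term plus one more integral), an antiderivative of (4*x - 3) sin(-3*pi*x) is 4*x*cos(3*pi*x)/(3*pi) - 4*sin(3*pi*x)/(9*pi**2) - cos(3*pi*x)/pi; evaluating from -1 to 1: ∫_{-1}^{1} (4*x - 3) sin(-3*pi*x) dx = (-1/(3*pi)) - (7/(3*pi)) = -8/(3*pi).
Hence Im(c_{-3}) = (-1/2)·(-8/(3*pi)) = 4/(3*pi).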